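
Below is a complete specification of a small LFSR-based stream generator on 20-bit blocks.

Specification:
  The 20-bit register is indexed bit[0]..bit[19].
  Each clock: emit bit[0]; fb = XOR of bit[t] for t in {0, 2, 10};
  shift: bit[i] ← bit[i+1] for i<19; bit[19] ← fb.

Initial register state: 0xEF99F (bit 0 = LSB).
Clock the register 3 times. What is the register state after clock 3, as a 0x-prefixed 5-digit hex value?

0xDDF33

reg_0 = 0xEF99F
clock 1: out=1, reg = 0x77CCF
clock 2: out=1, reg = 0xBBE67
clock 3: out=1, reg = 0xDDF33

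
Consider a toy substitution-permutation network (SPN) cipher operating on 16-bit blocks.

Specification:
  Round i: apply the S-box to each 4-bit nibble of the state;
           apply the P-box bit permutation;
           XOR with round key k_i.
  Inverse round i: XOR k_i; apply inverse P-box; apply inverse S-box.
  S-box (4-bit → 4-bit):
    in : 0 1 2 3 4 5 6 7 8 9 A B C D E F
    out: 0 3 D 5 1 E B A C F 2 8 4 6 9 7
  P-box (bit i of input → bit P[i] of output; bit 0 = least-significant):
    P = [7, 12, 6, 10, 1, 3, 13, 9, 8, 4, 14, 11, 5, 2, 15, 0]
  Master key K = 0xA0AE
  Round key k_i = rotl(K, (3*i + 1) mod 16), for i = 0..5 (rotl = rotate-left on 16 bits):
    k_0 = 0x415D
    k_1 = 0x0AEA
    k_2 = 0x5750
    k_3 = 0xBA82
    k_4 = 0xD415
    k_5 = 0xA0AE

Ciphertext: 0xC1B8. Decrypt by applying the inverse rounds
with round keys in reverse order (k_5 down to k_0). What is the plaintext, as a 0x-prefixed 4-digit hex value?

s_0 = ciphertext = 0xC1B8
s_1 = InvRound(s_0, k_5) = 0xAF30
s_2 = InvRound(s_1, k_4) = 0x628A
s_3 = InvRound(s_2, k_3) = 0xC8AA
s_4 = InvRound(s_3, k_2) = 0x3669
s_5 = InvRound(s_4, k_1) = 0xBB36
s_6 = InvRound(s_5, k_0) = 0x289D

0x289D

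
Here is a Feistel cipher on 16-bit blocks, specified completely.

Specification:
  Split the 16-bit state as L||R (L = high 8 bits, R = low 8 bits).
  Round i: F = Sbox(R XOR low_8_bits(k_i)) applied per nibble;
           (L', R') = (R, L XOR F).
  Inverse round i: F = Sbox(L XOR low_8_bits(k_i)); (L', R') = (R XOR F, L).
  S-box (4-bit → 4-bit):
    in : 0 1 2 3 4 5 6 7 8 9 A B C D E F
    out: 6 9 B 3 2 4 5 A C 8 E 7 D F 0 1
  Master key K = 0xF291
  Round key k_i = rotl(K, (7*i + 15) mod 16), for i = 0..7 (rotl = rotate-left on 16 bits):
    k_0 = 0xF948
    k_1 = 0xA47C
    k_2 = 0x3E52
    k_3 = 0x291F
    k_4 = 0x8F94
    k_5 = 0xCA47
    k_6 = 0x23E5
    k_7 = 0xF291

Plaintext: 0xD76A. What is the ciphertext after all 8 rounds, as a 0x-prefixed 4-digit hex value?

0xA194

s_0 = plaintext = 0xD76A
s_1 = Round(s_0, k_0) = 0x6A6C
s_2 = Round(s_1, k_1) = 0x6CFC
s_3 = Round(s_2, k_2) = 0xFC8C
s_4 = Round(s_3, k_3) = 0x8C7F
s_5 = Round(s_4, k_4) = 0x7F8B
s_6 = Round(s_5, k_5) = 0x8BA2
s_7 = Round(s_6, k_6) = 0xA2A1
s_8 = Round(s_7, k_7) = 0xA194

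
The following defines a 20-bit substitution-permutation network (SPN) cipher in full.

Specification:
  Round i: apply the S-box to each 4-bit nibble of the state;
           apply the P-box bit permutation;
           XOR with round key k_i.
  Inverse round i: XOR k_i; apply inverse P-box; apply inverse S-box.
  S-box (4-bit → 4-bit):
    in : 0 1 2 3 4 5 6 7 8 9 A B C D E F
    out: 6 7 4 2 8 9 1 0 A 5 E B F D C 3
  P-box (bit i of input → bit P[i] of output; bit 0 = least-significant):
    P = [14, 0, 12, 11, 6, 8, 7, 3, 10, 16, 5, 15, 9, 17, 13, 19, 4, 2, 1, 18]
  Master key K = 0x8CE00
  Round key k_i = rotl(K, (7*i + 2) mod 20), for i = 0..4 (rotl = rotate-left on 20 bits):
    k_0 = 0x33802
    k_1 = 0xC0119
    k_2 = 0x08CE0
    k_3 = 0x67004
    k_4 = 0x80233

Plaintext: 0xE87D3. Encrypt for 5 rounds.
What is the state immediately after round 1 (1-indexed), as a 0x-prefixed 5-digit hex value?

0xD38C9

s_0 = plaintext = 0xE87D3
s_1 = Round(s_0, k_0) = 0xD38C9
s_2 = Round(s_1, k_1) = 0xBD0C3
s_3 = Round(s_2, k_2) = 0xDAF1D
s_4 = Round(s_3, k_3) = 0x90DD6
s_5 = Round(s_4, k_4) = 0xAE6C9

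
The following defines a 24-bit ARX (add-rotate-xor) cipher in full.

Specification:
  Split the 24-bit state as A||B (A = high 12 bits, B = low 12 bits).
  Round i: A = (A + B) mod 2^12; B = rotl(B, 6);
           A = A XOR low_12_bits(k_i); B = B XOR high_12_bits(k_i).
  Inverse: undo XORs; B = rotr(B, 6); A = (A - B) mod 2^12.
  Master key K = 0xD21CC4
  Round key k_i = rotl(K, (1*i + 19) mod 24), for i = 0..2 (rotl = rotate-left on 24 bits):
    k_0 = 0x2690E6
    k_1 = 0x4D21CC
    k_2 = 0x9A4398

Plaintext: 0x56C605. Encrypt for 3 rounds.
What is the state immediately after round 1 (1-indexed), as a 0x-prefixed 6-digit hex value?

0xB97331

s_0 = plaintext = 0x56C605
s_1 = Round(s_0, k_0) = 0xB97331
s_2 = Round(s_1, k_1) = 0xF0489E
s_3 = Round(s_2, k_2) = 0x43AE06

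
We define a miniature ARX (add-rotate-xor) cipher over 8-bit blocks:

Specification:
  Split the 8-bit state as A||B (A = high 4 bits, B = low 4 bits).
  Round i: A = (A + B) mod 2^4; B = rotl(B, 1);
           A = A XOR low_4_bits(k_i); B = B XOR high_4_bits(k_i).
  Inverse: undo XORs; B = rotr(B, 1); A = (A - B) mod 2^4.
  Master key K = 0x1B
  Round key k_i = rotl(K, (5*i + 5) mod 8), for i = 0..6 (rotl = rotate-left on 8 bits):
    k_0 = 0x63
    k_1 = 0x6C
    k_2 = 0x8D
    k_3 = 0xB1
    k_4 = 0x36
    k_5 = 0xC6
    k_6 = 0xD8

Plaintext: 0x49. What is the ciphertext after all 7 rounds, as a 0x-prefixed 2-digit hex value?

s_0 = plaintext = 0x49
s_1 = Round(s_0, k_0) = 0xE5
s_2 = Round(s_1, k_1) = 0xFC
s_3 = Round(s_2, k_2) = 0x61
s_4 = Round(s_3, k_3) = 0x69
s_5 = Round(s_4, k_4) = 0x90
s_6 = Round(s_5, k_5) = 0xFC
s_7 = Round(s_6, k_6) = 0x34

0x34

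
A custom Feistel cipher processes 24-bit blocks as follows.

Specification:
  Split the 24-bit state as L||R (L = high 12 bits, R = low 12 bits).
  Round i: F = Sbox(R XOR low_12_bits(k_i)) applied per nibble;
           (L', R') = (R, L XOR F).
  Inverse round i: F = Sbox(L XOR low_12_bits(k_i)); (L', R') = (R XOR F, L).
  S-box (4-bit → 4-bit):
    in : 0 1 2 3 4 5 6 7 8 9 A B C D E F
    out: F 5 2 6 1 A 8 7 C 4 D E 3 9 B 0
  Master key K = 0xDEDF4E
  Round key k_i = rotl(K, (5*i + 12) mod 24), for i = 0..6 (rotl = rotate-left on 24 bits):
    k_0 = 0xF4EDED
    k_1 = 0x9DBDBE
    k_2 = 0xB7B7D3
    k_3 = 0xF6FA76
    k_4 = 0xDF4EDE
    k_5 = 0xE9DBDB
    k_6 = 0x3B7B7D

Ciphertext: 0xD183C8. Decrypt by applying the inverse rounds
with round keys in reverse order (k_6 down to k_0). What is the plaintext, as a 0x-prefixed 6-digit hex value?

s_0 = ciphertext = 0xD183C8
s_1 = InvRound(s_0, k_6) = 0xB42D18
s_2 = InvRound(s_1, k_5) = 0x25CB42
s_3 = InvRound(s_2, k_4) = 0x88025C
s_4 = InvRound(s_3, k_3) = 0x054880
s_5 = InvRound(s_4, k_2) = 0xF47054
s_6 = InvRound(s_5, k_1) = 0x250F47
s_7 = InvRound(s_6, k_0) = 0xFAE250

0xFAE250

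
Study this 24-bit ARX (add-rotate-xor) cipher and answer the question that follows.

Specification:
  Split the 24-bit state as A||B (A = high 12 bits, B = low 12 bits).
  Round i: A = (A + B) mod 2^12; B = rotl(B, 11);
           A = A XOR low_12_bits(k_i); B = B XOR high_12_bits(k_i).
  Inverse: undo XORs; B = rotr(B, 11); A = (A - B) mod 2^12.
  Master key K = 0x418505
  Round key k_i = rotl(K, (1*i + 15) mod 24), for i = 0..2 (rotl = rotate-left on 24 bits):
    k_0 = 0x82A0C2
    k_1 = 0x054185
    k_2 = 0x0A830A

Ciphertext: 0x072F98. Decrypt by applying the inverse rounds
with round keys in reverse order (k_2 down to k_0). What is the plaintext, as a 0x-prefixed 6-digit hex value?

0x063882

s_0 = ciphertext = 0x072F98
s_1 = InvRound(s_0, k_2) = 0x517E61
s_2 = InvRound(s_1, k_1) = 0x827C6B
s_3 = InvRound(s_2, k_0) = 0x063882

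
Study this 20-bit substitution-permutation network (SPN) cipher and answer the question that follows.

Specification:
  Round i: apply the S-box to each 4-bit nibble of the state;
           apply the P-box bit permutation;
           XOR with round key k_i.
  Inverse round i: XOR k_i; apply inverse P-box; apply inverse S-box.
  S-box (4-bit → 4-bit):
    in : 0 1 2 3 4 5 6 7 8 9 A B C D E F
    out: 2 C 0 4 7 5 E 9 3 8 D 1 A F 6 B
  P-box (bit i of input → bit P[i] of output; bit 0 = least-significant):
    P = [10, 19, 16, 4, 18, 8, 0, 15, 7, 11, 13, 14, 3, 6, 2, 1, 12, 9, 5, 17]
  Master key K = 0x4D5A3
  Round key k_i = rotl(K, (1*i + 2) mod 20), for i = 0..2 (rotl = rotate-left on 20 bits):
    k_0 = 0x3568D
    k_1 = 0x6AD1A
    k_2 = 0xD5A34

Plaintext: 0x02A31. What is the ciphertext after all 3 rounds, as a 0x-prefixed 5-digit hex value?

s_0 = plaintext = 0x02A31
s_1 = Round(s_0, k_0) = 0x2341C
s_2 = Round(s_1, k_1) = 0xE058F
s_3 = Round(s_2, k_2) = 0x17DC4

0x17DC4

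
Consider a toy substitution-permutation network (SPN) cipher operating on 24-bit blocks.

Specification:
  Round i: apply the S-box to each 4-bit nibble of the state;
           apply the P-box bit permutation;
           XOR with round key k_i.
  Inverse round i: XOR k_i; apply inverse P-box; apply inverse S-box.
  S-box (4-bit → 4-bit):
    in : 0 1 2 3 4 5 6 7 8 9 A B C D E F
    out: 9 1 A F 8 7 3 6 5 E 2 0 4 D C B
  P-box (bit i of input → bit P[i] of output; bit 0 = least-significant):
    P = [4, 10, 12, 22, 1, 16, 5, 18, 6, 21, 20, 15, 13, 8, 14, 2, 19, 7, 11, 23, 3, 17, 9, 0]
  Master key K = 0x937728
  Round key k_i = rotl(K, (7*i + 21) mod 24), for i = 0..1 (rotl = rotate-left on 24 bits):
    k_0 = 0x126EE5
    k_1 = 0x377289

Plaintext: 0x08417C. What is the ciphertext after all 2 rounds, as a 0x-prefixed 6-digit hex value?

s_0 = plaintext = 0x08417C
s_1 = Round(s_0, k_0) = 0x1B7688
s_2 = Round(s_1, k_1) = 0x1723F3

0x1723F3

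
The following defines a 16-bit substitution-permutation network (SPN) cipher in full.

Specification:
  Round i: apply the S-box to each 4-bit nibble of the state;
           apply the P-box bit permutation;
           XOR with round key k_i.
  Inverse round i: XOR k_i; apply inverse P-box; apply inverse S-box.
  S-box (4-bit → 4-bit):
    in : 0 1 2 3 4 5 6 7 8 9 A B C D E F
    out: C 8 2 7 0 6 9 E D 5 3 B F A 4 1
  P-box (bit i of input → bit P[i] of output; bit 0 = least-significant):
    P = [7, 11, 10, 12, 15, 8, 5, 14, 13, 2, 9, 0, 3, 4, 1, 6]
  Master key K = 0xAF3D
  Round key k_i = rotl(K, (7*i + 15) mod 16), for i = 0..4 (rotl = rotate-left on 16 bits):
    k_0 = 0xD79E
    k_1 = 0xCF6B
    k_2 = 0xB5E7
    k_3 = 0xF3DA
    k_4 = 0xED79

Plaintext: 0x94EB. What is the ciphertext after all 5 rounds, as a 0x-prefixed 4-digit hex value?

0xF60A

s_0 = plaintext = 0x94EB
s_1 = Round(s_0, k_0) = 0xCF34
s_2 = Round(s_1, k_1) = 0x6E11
s_3 = Round(s_2, k_2) = 0xE7AF
s_4 = Round(s_3, k_3) = 0x705D
s_5 = Round(s_4, k_4) = 0xF60A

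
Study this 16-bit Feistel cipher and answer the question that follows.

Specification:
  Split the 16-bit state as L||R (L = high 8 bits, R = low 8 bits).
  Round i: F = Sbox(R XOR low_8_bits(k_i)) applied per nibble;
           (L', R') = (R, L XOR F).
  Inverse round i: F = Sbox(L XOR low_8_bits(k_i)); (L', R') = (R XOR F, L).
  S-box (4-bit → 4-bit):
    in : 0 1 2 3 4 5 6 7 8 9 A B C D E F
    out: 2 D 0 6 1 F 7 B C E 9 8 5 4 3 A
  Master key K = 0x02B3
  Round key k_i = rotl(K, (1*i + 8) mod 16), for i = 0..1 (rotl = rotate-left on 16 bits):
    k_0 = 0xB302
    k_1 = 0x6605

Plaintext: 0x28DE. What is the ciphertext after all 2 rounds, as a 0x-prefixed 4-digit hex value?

s_0 = plaintext = 0x28DE
s_1 = Round(s_0, k_0) = 0xDE6D
s_2 = Round(s_1, k_1) = 0x6DA2

0x6DA2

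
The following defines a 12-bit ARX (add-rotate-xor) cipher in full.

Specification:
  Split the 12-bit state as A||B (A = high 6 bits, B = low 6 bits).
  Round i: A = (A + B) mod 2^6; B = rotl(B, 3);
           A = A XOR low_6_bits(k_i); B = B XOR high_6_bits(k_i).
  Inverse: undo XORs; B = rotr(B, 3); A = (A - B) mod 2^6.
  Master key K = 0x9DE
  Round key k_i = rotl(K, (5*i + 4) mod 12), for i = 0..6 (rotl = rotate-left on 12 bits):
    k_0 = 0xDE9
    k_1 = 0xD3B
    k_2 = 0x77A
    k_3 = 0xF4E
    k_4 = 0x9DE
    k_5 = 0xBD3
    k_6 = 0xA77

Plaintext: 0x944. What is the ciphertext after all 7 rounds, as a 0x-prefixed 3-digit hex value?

s_0 = plaintext = 0x944
s_1 = Round(s_0, k_0) = 0x017
s_2 = Round(s_1, k_1) = 0xB0E
s_3 = Round(s_2, k_2) = 0x02C
s_4 = Round(s_3, k_3) = 0x898
s_5 = Round(s_4, k_4) = 0x924
s_6 = Round(s_5, k_5) = 0x6CB
s_7 = Round(s_6, k_6) = 0x470

0x470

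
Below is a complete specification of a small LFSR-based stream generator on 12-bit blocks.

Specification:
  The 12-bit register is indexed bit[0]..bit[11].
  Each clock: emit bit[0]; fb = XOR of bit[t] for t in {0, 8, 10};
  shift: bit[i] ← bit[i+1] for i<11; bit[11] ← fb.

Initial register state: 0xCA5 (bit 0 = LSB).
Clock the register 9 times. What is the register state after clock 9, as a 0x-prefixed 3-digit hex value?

0x416

reg_0 = 0xCA5
clock 1: out=1, reg = 0x652
clock 2: out=0, reg = 0xB29
clock 3: out=1, reg = 0x594
clock 4: out=0, reg = 0x2CA
clock 5: out=0, reg = 0x165
clock 6: out=1, reg = 0x0B2
clock 7: out=0, reg = 0x059
clock 8: out=1, reg = 0x82C
clock 9: out=0, reg = 0x416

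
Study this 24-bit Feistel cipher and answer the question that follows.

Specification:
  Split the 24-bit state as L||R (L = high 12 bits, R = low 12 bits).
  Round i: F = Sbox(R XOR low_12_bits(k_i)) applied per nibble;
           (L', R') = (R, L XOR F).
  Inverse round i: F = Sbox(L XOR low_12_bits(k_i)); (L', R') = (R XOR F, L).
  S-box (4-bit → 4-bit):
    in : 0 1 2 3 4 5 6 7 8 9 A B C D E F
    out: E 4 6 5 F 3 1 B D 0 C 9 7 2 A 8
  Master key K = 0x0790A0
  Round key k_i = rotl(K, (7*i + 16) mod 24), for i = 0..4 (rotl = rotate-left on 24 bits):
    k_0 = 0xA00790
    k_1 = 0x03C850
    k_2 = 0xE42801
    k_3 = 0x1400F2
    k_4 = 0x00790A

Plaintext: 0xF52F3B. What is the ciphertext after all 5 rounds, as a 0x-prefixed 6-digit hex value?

s_0 = plaintext = 0xF52F3B
s_1 = Round(s_0, k_0) = 0xF3B29B
s_2 = Round(s_1, k_1) = 0x29B342
s_3 = Round(s_2, k_2) = 0x342B6E
s_4 = Round(s_3, k_3) = 0xB6EA45
s_5 = Round(s_4, k_4) = 0xA45E96

0xA45E96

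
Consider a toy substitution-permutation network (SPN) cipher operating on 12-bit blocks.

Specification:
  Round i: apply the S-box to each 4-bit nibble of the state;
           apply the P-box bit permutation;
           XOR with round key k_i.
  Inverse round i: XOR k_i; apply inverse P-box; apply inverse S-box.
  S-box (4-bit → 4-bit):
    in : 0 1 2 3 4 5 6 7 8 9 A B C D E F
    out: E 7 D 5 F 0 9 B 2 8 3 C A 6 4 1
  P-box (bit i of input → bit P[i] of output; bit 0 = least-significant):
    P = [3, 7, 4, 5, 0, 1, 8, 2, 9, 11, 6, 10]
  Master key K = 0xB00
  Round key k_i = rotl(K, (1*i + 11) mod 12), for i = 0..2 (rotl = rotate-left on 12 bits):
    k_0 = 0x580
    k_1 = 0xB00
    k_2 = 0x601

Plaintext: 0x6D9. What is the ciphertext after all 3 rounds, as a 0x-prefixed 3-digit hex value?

0xE76

s_0 = plaintext = 0x6D9
s_1 = Round(s_0, k_0) = 0x2A2
s_2 = Round(s_1, k_1) = 0xD7B
s_3 = Round(s_2, k_2) = 0xE76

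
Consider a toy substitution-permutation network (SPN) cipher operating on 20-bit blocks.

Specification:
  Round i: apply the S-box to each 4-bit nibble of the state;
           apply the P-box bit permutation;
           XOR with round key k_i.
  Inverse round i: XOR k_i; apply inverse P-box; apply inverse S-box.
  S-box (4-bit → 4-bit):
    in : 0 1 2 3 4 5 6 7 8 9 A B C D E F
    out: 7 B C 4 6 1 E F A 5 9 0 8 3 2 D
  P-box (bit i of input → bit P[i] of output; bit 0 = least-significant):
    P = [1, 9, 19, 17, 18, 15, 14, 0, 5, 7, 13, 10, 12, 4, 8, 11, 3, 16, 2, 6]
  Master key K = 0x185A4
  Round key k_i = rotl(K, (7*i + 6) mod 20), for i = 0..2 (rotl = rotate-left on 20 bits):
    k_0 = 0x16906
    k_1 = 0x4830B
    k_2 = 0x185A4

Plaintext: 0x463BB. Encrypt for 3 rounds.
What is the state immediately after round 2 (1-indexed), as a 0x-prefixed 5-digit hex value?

0xB22B6

s_0 = plaintext = 0x463BB
s_1 = Round(s_0, k_0) = 0x04012
s_2 = Round(s_1, k_1) = 0xB22B6
s_3 = Round(s_2, k_2) = 0xBAAA4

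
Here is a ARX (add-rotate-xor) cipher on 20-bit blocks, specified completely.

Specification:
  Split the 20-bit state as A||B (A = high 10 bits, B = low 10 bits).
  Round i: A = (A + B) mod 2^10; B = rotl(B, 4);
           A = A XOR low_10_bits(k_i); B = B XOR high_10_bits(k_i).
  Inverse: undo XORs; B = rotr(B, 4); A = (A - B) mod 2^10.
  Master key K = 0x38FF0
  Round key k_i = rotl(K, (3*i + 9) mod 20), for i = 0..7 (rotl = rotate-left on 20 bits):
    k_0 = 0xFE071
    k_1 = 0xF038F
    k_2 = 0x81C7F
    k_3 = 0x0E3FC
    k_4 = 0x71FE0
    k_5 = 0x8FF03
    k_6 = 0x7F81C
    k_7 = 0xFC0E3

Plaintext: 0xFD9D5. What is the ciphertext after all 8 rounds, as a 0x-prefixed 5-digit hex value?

0xEBF25

s_0 = plaintext = 0xFD9D5
s_1 = Round(s_0, k_0) = 0x6EAAF
s_2 = Round(s_1, k_1) = 0xF993A
s_3 = Round(s_2, k_2) = 0x57DA3
s_4 = Round(s_3, k_3) = 0x3FA0E
s_5 = Round(s_4, k_4) = 0x3B12F
s_6 = Round(s_5, k_5) = 0x460CB
s_7 = Round(s_6, k_6) = 0x7FD4D
s_8 = Round(s_7, k_7) = 0xEBF25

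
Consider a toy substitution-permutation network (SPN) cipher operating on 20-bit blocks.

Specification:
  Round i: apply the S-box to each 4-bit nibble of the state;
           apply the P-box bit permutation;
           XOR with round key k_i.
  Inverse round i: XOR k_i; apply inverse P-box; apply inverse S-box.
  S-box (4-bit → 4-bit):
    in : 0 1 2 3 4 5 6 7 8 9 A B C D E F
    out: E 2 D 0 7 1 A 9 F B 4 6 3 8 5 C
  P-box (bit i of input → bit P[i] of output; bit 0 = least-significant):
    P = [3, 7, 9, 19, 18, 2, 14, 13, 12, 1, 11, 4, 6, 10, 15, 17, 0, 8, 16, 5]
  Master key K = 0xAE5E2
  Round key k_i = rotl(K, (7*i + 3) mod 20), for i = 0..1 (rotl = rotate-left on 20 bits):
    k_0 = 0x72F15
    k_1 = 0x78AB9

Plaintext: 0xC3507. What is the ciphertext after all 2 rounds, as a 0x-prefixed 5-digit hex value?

s_0 = plaintext = 0xC3507
s_1 = Round(s_0, k_0) = 0xF5E18
s_2 = Round(s_1, k_1) = 0xE9055

0xE9055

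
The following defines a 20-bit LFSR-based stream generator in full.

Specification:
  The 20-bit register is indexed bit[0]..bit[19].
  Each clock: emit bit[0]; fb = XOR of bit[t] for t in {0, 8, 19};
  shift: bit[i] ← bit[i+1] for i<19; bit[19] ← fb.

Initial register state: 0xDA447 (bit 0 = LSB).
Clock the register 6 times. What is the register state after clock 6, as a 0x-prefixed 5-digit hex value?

0x7B691

reg_0 = 0xDA447
clock 1: out=1, reg = 0x6D223
clock 2: out=1, reg = 0xB6911
clock 3: out=1, reg = 0xDB488
clock 4: out=0, reg = 0xEDA44
clock 5: out=0, reg = 0xF6D22
clock 6: out=0, reg = 0x7B691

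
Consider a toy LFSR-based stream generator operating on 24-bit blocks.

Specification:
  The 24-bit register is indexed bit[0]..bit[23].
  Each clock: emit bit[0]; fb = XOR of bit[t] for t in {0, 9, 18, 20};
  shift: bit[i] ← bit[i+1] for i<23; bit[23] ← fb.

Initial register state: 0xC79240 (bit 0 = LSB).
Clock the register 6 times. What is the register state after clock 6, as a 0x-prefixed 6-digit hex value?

0xD31E49

reg_0 = 0xC79240
clock 1: out=0, reg = 0x63C920
clock 2: out=0, reg = 0x31E490
clock 3: out=0, reg = 0x98F248
clock 4: out=0, reg = 0x4C7924
clock 5: out=0, reg = 0xA63C92
clock 6: out=0, reg = 0xD31E49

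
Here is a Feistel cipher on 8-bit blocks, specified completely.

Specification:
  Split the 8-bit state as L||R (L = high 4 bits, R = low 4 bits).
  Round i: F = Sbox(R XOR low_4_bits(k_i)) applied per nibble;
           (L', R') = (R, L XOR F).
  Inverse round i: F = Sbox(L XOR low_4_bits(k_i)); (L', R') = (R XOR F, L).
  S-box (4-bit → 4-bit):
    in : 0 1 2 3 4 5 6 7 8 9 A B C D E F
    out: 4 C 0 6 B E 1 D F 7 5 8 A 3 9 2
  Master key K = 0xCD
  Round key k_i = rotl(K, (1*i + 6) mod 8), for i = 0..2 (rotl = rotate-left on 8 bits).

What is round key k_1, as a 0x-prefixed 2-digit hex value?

0xE6

K = 0xCD
k_0 = rotl(K, (1*0+6) mod 8) = rotl(K, 6) = 0x73
k_1 = rotl(K, (1*1+6) mod 8) = rotl(K, 7) = 0xE6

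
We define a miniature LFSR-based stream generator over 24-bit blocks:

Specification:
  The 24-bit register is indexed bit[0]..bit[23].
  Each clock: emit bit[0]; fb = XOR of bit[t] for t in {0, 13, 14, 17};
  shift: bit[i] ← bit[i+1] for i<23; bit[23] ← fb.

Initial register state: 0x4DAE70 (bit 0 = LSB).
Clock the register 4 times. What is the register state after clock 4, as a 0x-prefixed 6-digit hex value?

reg_0 = 0x4DAE70
clock 1: out=0, reg = 0xA6D738
clock 2: out=0, reg = 0x536B9C
clock 3: out=0, reg = 0xA9B5CE
clock 4: out=0, reg = 0xD4DAE7

0xD4DAE7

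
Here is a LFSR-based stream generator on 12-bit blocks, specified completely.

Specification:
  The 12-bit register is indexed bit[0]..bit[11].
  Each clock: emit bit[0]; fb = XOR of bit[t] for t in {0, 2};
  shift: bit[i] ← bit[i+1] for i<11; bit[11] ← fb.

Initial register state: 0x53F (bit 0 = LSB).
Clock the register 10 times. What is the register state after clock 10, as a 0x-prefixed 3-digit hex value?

reg_0 = 0x53F
clock 1: out=1, reg = 0x29F
clock 2: out=1, reg = 0x14F
clock 3: out=1, reg = 0x0A7
clock 4: out=1, reg = 0x053
clock 5: out=1, reg = 0x829
clock 6: out=1, reg = 0xC14
clock 7: out=0, reg = 0xE0A
clock 8: out=0, reg = 0x705
clock 9: out=1, reg = 0x382
clock 10: out=0, reg = 0x1C1

0x1C1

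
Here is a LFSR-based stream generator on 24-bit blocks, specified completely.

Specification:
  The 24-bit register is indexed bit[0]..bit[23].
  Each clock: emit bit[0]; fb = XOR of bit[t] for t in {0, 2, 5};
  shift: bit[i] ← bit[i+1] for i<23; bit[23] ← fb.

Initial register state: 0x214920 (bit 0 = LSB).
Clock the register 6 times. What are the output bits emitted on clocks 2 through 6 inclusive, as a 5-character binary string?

00001

reg_0 = 0x214920
clock 1: out=0, reg = 0x90A490
clock 2: out=0, reg = 0x485248
clock 3: out=0, reg = 0x242924
clock 4: out=0, reg = 0x121492
clock 5: out=0, reg = 0x090A49
clock 6: out=1, reg = 0x848524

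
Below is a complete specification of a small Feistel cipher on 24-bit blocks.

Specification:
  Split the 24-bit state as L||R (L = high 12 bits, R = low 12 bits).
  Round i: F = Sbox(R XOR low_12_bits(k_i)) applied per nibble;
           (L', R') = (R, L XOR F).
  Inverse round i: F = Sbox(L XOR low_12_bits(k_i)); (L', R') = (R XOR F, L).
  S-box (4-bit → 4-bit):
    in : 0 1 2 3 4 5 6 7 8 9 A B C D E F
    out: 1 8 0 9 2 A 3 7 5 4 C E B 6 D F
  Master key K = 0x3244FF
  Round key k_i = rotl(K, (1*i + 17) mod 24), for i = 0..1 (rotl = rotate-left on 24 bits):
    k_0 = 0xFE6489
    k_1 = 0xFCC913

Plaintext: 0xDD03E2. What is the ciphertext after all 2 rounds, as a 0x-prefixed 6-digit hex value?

s_0 = plaintext = 0xDD03E2
s_1 = Round(s_0, k_0) = 0x3E2AEE
s_2 = Round(s_1, k_1) = 0xAEEA14

0xAEEA14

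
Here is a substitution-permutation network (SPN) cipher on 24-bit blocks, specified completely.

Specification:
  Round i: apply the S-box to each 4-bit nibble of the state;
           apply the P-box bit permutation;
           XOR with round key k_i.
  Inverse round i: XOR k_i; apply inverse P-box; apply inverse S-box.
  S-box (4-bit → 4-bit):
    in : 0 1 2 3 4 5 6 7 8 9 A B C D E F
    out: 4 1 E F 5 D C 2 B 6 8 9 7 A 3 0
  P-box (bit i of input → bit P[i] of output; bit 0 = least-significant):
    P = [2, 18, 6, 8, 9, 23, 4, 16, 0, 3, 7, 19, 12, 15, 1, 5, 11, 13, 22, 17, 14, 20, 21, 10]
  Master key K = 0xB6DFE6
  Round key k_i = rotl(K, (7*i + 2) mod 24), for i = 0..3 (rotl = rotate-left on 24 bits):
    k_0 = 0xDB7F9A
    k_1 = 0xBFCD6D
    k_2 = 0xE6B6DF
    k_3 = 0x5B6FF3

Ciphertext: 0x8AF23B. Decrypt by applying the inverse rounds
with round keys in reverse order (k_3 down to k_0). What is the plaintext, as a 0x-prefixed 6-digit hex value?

0xB4FEC9

s_0 = ciphertext = 0x8AF23B
s_1 = InvRound(s_0, k_3) = 0xD4E9D6
s_2 = InvRound(s_1, k_2) = 0x3B1E1A
s_3 = InvRound(s_2, k_1) = 0x1F31C3
s_4 = InvRound(s_3, k_0) = 0xB4FEC9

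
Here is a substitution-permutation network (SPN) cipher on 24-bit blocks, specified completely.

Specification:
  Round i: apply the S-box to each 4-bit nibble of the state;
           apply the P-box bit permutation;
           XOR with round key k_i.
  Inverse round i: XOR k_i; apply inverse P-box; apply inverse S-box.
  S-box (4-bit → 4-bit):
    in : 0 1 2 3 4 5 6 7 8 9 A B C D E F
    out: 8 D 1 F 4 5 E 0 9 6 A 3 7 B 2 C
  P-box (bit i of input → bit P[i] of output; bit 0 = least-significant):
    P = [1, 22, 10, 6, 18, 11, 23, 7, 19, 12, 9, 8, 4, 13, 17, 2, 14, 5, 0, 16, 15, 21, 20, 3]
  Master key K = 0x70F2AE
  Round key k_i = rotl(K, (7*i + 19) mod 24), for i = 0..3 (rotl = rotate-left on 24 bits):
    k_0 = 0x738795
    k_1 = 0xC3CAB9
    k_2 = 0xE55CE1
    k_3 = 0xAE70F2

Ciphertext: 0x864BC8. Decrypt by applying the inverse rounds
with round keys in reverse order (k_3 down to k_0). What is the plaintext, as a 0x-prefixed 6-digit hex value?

0x14FA52

s_0 = ciphertext = 0x864BC8
s_1 = InvRound(s_0, k_3) = 0xAEB3E2
s_2 = InvRound(s_1, k_2) = 0x2191EC
s_3 = InvRound(s_2, k_1) = 0xE5169A
s_4 = InvRound(s_3, k_0) = 0x14FA52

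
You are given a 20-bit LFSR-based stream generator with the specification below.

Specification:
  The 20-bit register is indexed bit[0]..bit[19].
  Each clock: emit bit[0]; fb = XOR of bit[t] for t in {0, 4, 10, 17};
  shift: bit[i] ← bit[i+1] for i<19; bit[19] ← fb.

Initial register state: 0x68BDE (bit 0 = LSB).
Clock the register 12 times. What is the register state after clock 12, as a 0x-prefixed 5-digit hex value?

reg_0 = 0x68BDE
clock 1: out=0, reg = 0x345EF
clock 2: out=1, reg = 0x9A2F7
clock 3: out=1, reg = 0x4D17B
clock 4: out=1, reg = 0x268BD
clock 5: out=1, reg = 0x9345E
clock 6: out=0, reg = 0x49A2F
clock 7: out=1, reg = 0xA4D17
clock 8: out=1, reg = 0x5268B
clock 9: out=1, reg = 0x29345
clock 10: out=1, reg = 0x149A2
clock 11: out=0, reg = 0x0A4D1
clock 12: out=1, reg = 0x85268

0x85268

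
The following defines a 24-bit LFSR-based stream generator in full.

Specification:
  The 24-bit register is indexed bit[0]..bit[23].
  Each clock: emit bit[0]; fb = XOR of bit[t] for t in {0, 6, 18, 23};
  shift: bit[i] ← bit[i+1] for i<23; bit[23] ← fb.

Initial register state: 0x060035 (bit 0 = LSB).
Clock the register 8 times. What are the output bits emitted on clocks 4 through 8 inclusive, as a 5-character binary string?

reg_0 = 0x060035
clock 1: out=1, reg = 0x03001A
clock 2: out=0, reg = 0x01800D
clock 3: out=1, reg = 0x80C006
clock 4: out=0, reg = 0xC06003
clock 5: out=1, reg = 0x603001
clock 6: out=1, reg = 0xB01800
clock 7: out=0, reg = 0xD80C00
clock 8: out=0, reg = 0xEC0600

01100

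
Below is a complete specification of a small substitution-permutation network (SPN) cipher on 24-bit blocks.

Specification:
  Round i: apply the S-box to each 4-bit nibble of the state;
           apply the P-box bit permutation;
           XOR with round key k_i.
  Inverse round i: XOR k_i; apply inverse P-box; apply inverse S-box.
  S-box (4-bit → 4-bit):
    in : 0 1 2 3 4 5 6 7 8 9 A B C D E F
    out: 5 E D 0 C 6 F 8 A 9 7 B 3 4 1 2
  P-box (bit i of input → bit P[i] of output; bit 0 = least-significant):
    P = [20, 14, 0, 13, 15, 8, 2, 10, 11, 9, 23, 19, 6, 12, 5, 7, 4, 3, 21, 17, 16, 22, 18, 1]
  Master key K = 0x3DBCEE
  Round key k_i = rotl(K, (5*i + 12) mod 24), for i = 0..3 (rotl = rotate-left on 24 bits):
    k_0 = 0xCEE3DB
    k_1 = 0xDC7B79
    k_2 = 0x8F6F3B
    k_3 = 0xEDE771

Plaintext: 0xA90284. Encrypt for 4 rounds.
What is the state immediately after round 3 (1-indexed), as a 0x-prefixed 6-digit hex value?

0x045742

s_0 = plaintext = 0xA90284
s_1 = Round(s_0, k_0) = 0x01CEAA
s_2 = Round(s_1, k_1) = 0xEBA234
s_3 = Round(s_2, k_2) = 0x045742
s_4 = Round(s_3, k_3) = 0xD2D354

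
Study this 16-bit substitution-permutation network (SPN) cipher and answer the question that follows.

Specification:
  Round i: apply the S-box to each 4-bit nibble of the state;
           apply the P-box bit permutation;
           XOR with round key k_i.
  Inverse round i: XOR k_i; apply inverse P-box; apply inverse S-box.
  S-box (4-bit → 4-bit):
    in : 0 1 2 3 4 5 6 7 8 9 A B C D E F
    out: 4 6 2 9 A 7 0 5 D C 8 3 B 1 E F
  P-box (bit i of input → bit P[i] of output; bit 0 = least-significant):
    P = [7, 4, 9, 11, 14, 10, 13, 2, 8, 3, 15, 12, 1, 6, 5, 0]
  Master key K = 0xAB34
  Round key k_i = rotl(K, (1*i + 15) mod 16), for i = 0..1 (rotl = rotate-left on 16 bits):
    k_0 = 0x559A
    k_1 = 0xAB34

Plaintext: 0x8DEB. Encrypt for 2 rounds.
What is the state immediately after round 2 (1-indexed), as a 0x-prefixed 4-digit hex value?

0x2F96

s_0 = plaintext = 0x8DEB
s_1 = Round(s_0, k_0) = 0x702D
s_2 = Round(s_1, k_1) = 0x2F96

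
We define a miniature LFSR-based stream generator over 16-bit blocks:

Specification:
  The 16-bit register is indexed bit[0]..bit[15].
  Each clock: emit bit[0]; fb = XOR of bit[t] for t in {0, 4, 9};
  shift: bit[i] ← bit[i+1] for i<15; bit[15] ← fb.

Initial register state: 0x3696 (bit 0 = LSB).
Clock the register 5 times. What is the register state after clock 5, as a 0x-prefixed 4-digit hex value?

0x21B4

reg_0 = 0x3696
clock 1: out=0, reg = 0x1B4B
clock 2: out=1, reg = 0x0DA5
clock 3: out=1, reg = 0x86D2
clock 4: out=0, reg = 0x4369
clock 5: out=1, reg = 0x21B4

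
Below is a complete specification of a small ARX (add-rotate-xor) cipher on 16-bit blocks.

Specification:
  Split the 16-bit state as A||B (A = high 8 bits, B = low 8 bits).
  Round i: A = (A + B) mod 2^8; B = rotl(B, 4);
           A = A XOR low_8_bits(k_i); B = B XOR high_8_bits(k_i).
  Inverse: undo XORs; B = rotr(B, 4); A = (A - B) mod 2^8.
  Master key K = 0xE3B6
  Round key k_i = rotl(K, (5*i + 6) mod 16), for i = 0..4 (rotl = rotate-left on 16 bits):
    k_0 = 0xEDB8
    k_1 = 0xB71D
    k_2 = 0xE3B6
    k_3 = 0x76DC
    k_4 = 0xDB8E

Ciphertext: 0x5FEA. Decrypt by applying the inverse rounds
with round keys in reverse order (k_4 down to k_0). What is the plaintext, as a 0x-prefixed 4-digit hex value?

0x9A32

s_0 = ciphertext = 0x5FEA
s_1 = InvRound(s_0, k_4) = 0xBE13
s_2 = InvRound(s_1, k_3) = 0x0C56
s_3 = InvRound(s_2, k_2) = 0x5F5B
s_4 = InvRound(s_3, k_1) = 0x74CE
s_5 = InvRound(s_4, k_0) = 0x9A32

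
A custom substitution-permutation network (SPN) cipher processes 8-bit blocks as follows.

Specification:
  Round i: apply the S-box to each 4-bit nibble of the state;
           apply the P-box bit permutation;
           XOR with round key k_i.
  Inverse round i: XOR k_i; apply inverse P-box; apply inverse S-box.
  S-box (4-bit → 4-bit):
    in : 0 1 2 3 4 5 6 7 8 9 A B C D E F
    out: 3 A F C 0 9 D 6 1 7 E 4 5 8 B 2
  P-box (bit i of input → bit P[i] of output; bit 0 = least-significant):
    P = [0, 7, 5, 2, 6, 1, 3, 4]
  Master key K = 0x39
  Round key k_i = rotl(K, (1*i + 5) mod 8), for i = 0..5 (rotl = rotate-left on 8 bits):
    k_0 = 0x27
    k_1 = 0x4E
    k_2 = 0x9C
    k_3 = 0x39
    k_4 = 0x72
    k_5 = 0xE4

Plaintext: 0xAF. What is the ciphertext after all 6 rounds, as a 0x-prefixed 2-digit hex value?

0xC8

s_0 = plaintext = 0xAF
s_1 = Round(s_0, k_0) = 0xBD
s_2 = Round(s_1, k_1) = 0x42
s_3 = Round(s_2, k_2) = 0x39
s_4 = Round(s_3, k_3) = 0x80
s_5 = Round(s_4, k_4) = 0xB3
s_6 = Round(s_5, k_5) = 0xC8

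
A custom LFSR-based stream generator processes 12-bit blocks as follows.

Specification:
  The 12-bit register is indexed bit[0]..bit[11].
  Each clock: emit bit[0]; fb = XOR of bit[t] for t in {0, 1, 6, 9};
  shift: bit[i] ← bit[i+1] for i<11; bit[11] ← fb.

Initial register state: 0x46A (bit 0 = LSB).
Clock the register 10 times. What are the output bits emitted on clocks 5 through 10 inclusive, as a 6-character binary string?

011000

reg_0 = 0x46A
clock 1: out=0, reg = 0x235
clock 2: out=1, reg = 0x11A
clock 3: out=0, reg = 0x88D
clock 4: out=1, reg = 0xC46
clock 5: out=0, reg = 0x623
clock 6: out=1, reg = 0xB11
clock 7: out=1, reg = 0x588
clock 8: out=0, reg = 0x2C4
clock 9: out=0, reg = 0x162
clock 10: out=0, reg = 0x0B1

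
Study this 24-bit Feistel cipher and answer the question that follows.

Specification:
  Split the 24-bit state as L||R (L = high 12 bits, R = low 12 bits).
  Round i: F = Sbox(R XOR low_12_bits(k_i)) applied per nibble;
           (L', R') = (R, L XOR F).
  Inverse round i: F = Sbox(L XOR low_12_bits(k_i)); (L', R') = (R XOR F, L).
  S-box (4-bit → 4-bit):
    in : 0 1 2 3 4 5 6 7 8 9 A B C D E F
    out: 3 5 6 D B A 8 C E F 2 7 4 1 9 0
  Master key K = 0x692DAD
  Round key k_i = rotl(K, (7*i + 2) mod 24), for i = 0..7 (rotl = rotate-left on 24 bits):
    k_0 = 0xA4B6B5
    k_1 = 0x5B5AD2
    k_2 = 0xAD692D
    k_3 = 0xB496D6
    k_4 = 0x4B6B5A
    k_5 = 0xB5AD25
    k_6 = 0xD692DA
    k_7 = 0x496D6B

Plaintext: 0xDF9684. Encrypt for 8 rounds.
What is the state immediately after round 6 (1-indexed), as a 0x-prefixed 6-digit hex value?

0x241019

s_0 = plaintext = 0xDF9684
s_1 = Round(s_0, k_0) = 0x684E2C
s_2 = Round(s_1, k_1) = 0xE2CD8D
s_3 = Round(s_2, k_2) = 0xD8D50F
s_4 = Round(s_3, k_3) = 0x50F092
s_5 = Round(s_4, k_4) = 0x092241
s_6 = Round(s_5, k_5) = 0x241019
s_7 = Round(s_6, k_6) = 0x01940C
s_8 = Round(s_7, k_7) = 0x40CF95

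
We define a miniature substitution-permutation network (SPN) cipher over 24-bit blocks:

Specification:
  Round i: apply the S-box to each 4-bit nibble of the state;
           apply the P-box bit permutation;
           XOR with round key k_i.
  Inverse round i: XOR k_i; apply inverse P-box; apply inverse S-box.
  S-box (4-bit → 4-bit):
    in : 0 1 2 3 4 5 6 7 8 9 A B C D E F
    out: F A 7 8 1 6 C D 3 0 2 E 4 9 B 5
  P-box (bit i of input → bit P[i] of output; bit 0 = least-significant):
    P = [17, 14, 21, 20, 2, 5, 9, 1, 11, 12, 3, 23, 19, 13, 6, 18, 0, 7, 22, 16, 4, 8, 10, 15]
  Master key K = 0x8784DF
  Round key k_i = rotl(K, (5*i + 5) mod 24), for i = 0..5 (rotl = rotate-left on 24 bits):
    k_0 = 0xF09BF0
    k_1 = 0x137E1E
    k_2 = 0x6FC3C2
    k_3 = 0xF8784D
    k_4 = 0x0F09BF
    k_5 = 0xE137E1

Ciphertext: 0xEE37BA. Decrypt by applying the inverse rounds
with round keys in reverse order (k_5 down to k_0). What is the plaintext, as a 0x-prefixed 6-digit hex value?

s_0 = ciphertext = 0xEE37BA
s_1 = InvRound(s_0, k_5) = 0x4D7C34
s_2 = InvRound(s_1, k_4) = 0x52A538
s_3 = InvRound(s_2, k_3) = 0x04FE82
s_4 = InvRound(s_3, k_2) = 0x56289F
s_5 = InvRound(s_4, k_1) = 0xC03ACA
s_6 = InvRound(s_5, k_0) = 0xE9AC16

0xE9AC16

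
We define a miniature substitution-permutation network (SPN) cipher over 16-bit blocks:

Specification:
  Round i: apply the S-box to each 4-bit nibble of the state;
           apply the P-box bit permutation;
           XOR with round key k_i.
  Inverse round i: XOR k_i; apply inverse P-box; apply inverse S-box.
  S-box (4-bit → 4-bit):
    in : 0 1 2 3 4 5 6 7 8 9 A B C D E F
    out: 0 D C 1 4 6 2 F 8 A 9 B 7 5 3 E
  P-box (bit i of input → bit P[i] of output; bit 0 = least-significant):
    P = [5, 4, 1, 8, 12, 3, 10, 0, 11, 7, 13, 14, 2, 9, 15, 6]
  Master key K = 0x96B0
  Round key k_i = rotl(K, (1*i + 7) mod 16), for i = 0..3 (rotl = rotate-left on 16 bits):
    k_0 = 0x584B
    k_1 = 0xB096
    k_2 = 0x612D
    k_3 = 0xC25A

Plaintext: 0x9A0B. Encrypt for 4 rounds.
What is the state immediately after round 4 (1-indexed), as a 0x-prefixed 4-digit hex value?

s_0 = plaintext = 0x9A0B
s_1 = Round(s_0, k_0) = 0x133B
s_2 = Round(s_1, k_1) = 0x29E2
s_3 = Round(s_2, k_2) = 0xB0E7
s_4 = Round(s_3, k_3) = 0xD124

0xD124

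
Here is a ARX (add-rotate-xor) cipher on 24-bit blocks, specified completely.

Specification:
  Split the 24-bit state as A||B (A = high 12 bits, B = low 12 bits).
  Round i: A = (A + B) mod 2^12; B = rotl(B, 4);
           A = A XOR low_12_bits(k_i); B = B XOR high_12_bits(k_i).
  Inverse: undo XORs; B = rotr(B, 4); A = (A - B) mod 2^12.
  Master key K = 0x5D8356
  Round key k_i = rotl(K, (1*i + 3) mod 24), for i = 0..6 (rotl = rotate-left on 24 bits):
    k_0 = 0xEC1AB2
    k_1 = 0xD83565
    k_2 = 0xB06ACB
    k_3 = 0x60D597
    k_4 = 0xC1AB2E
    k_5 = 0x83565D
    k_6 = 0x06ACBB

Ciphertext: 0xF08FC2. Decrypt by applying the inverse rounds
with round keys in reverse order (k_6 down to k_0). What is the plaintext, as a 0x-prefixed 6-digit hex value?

s_0 = ciphertext = 0xF08FC2
s_1 = InvRound(s_0, k_6) = 0xAB98FA
s_2 = InvRound(s_1, k_5) = 0xDD8F0C
s_3 = InvRound(s_2, k_4) = 0x0C5631
s_4 = InvRound(s_3, k_3) = 0x94FC03
s_5 = InvRound(s_4, k_2) = 0xE14570
s_6 = InvRound(s_5, k_1) = 0x7E238F
s_7 = InvRound(s_6, k_0) = 0xE7CED4

0xE7CED4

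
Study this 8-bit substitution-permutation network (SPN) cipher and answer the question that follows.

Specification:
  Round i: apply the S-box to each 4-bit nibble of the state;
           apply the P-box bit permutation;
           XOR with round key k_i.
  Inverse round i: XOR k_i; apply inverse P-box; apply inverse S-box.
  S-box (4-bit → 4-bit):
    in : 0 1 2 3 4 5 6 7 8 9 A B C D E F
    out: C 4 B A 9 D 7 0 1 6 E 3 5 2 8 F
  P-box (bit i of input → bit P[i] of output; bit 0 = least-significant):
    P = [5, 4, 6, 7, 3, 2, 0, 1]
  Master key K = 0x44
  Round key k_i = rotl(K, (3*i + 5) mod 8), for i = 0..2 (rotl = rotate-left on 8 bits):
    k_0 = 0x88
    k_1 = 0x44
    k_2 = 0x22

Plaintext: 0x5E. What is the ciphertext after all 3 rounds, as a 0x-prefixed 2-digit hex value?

s_0 = plaintext = 0x5E
s_1 = Round(s_0, k_0) = 0x03
s_2 = Round(s_1, k_1) = 0xD7
s_3 = Round(s_2, k_2) = 0x26

0x26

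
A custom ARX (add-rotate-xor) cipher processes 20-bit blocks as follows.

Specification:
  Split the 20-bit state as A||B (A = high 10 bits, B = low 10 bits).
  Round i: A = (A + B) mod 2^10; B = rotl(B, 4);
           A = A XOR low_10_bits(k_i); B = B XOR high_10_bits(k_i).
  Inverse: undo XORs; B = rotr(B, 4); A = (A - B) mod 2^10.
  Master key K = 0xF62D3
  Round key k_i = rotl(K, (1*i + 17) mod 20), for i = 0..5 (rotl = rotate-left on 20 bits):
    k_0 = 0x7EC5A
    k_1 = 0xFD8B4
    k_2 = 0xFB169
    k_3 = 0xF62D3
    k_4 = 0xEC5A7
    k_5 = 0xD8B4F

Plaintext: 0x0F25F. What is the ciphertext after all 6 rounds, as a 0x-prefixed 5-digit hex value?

s_0 = plaintext = 0x0F25F
s_1 = Round(s_0, k_0) = 0xB0402
s_2 = Round(s_1, k_1) = 0x9DFD6
s_3 = Round(s_2, k_2) = 0xC9283
s_4 = Round(s_3, k_3) = 0xDD3E2
s_5 = Round(s_4, k_4) = 0xBC59E
s_6 = Round(s_5, k_5) = 0xF0284

0xF0284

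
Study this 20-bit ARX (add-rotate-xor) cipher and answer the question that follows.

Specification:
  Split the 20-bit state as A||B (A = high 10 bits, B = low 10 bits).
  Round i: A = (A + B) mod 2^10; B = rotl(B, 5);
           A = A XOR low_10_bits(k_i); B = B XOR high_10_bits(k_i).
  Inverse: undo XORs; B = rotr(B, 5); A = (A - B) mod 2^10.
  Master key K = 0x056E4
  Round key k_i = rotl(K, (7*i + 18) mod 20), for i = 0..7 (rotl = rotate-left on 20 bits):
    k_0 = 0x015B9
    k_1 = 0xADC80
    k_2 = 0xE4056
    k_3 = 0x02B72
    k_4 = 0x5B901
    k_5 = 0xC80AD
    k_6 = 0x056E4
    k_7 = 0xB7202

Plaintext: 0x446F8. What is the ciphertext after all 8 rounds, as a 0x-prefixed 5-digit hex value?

s_0 = plaintext = 0x446F8
s_1 = Round(s_0, k_0) = 0x6C312
s_2 = Round(s_1, k_1) = 0x108EF
s_3 = Round(s_2, k_2) = 0x59E77
s_4 = Round(s_3, k_3) = 0x2B2F9
s_5 = Round(s_4, k_4) = 0xA9259
s_6 = Round(s_5, k_5) = 0x14012
s_7 = Round(s_6, k_6) = 0xA1A55
s_8 = Round(s_7, k_7) = 0xB646E

0xB646E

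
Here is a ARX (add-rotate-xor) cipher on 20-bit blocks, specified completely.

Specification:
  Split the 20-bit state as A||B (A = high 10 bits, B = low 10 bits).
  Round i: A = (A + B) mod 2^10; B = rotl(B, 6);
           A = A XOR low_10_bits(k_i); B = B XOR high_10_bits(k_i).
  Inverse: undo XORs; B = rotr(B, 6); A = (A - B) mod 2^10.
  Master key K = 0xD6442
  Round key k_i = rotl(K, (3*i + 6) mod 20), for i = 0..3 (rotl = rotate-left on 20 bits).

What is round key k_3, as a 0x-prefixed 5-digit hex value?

K = 0xD6442
k_0 = rotl(K, (3*0+6) mod 20) = rotl(K, 6) = 0x910B5
k_1 = rotl(K, (3*1+6) mod 20) = rotl(K, 9) = 0x885AC
k_2 = rotl(K, (3*2+6) mod 20) = rotl(K, 12) = 0x42D64
k_3 = rotl(K, (3*3+6) mod 20) = rotl(K, 15) = 0x16B22

0x16B22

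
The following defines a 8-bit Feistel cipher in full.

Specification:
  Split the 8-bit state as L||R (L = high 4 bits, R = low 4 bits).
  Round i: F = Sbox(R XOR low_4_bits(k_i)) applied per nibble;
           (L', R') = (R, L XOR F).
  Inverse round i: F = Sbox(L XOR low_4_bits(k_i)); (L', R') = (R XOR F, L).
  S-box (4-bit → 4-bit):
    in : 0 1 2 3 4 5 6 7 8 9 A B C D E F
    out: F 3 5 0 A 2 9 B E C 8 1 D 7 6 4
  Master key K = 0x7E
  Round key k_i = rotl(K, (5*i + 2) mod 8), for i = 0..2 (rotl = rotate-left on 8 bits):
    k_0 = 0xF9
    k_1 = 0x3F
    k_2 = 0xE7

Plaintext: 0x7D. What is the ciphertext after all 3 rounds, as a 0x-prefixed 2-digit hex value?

0x89

s_0 = plaintext = 0x7D
s_1 = Round(s_0, k_0) = 0xDD
s_2 = Round(s_1, k_1) = 0xD8
s_3 = Round(s_2, k_2) = 0x89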